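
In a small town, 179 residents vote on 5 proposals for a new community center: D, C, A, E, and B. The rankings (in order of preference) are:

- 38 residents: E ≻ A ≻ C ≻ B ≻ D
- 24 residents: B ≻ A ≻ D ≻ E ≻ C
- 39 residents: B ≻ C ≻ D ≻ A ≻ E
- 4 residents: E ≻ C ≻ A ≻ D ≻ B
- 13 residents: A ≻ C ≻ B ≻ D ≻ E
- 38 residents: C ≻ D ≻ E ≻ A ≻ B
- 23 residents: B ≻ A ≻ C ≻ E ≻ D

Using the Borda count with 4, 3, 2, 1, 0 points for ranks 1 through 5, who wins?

C

D: 38·0 + 24·2 + 39·2 + 4·1 + 13·1 + 38·3 + 23·0 = 257
C: 38·2 + 24·0 + 39·3 + 4·3 + 13·3 + 38·4 + 23·2 = 442
A: 38·3 + 24·3 + 39·1 + 4·2 + 13·4 + 38·1 + 23·3 = 392
E: 38·4 + 24·1 + 39·0 + 4·4 + 13·0 + 38·2 + 23·1 = 291
B: 38·1 + 24·4 + 39·4 + 4·0 + 13·2 + 38·0 + 23·4 = 408
C has the highest Borda score (442).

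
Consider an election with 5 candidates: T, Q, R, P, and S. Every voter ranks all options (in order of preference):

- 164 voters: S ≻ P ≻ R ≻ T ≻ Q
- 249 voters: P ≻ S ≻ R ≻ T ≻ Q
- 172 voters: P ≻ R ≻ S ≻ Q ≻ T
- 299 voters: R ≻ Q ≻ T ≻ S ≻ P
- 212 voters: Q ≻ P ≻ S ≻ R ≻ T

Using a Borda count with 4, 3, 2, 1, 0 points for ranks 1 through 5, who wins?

P

T: 164·1 + 249·1 + 172·0 + 299·2 + 212·0 = 1011
Q: 164·0 + 249·0 + 172·1 + 299·3 + 212·4 = 1917
R: 164·2 + 249·2 + 172·3 + 299·4 + 212·1 = 2750
P: 164·3 + 249·4 + 172·4 + 299·0 + 212·3 = 2812
S: 164·4 + 249·3 + 172·2 + 299·1 + 212·2 = 2470
P has the highest Borda score (2812).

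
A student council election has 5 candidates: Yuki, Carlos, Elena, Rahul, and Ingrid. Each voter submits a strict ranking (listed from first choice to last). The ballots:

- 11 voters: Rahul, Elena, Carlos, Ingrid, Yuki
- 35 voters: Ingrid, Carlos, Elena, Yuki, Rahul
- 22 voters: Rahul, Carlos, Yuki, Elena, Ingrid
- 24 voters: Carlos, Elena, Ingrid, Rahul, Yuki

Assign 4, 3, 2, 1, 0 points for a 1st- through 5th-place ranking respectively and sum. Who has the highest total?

Carlos

Yuki: 11·0 + 35·1 + 22·2 + 24·0 = 79
Carlos: 11·2 + 35·3 + 22·3 + 24·4 = 289
Elena: 11·3 + 35·2 + 22·1 + 24·3 = 197
Rahul: 11·4 + 35·0 + 22·4 + 24·1 = 156
Ingrid: 11·1 + 35·4 + 22·0 + 24·2 = 199
Carlos has the highest Borda score (289).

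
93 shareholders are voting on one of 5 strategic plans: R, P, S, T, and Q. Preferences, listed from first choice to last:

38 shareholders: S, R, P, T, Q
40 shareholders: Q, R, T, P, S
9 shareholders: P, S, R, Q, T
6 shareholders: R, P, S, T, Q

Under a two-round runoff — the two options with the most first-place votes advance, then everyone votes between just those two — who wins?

Round 1 first-place votes: R 6, P 9, S 38, T 0, Q 40.
Q and S advance.
Runoff: Q is preferred to S by 40 voters; S by 53.
S wins the runoff.

S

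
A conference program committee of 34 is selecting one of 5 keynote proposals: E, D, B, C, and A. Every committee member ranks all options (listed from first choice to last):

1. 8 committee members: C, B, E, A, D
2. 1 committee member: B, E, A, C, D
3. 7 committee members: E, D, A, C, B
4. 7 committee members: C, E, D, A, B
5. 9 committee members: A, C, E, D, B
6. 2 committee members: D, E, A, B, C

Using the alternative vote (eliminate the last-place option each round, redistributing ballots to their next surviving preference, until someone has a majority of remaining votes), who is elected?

C

Round 1: E 7, D 2, B 1, C 15, A 9. Eliminate B.
Round 2: E 8, D 2, C 15, A 9. Eliminate D.
Round 3: E 10, C 15, A 9. Eliminate A.
Round 4: E 10, C 24. C has a majority.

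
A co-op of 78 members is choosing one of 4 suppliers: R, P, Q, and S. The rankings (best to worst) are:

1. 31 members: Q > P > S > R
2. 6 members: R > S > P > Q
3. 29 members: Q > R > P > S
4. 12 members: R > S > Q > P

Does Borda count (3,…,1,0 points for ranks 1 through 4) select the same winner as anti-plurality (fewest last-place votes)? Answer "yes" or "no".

Borda — scores: R 112, P 97, Q 192, S 67. Winner: Q.
Anti-plurality — last-place votes: R 31, P 12, Q 6, S 29. Winner: Q.
The two methods agree.

yes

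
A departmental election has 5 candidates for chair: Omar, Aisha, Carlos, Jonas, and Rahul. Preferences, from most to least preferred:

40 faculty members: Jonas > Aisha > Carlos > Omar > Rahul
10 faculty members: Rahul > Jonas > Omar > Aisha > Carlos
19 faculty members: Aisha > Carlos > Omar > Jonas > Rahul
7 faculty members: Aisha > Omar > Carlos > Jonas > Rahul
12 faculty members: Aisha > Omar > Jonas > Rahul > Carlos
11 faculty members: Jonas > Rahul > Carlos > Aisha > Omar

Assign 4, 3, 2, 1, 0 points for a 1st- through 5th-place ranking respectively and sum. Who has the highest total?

Omar: 40·1 + 10·2 + 19·2 + 7·3 + 12·3 + 11·0 = 155
Aisha: 40·3 + 10·1 + 19·4 + 7·4 + 12·4 + 11·1 = 293
Carlos: 40·2 + 10·0 + 19·3 + 7·2 + 12·0 + 11·2 = 173
Jonas: 40·4 + 10·3 + 19·1 + 7·1 + 12·2 + 11·4 = 284
Rahul: 40·0 + 10·4 + 19·0 + 7·0 + 12·1 + 11·3 = 85
Aisha has the highest Borda score (293).

Aisha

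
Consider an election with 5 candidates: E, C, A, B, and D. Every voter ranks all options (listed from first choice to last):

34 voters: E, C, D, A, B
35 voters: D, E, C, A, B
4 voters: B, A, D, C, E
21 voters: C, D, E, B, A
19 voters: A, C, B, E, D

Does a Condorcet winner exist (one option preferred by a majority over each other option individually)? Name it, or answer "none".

Checking pairwise contests:
D beats E 60–53.
E beats C 69–44.
E beats A 90–23.
E beats B 90–23.
C beats D 74–39.
Every option loses at least one head-to-head, so there is no Condorcet winner.

none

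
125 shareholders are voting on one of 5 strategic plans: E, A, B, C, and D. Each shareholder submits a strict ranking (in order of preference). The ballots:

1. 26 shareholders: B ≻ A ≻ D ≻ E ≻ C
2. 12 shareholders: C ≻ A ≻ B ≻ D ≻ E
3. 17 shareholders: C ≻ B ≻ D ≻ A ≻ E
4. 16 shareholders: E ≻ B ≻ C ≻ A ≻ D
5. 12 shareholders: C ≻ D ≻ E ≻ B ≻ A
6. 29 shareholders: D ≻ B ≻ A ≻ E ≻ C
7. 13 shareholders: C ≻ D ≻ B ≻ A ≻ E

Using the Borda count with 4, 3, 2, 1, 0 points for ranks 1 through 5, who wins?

B

E: 26·1 + 12·0 + 17·0 + 16·4 + 12·2 + 29·1 + 13·0 = 143
A: 26·3 + 12·3 + 17·1 + 16·1 + 12·0 + 29·2 + 13·1 = 218
B: 26·4 + 12·2 + 17·3 + 16·3 + 12·1 + 29·3 + 13·2 = 352
C: 26·0 + 12·4 + 17·4 + 16·2 + 12·4 + 29·0 + 13·4 = 248
D: 26·2 + 12·1 + 17·2 + 16·0 + 12·3 + 29·4 + 13·3 = 289
B has the highest Borda score (352).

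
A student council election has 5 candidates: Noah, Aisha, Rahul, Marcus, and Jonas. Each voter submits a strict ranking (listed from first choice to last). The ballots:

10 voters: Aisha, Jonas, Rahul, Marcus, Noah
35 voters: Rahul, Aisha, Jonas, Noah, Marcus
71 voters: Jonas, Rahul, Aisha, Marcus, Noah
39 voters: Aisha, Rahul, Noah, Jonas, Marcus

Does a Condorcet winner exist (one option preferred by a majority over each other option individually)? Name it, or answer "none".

none

Checking pairwise contests:
Aisha beats Noah 155–0.
Rahul beats Aisha 106–49.
Jonas beats Rahul 81–74.
Aisha beats Marcus 155–0.
Aisha beats Jonas 84–71.
Every option loses at least one head-to-head, so there is no Condorcet winner.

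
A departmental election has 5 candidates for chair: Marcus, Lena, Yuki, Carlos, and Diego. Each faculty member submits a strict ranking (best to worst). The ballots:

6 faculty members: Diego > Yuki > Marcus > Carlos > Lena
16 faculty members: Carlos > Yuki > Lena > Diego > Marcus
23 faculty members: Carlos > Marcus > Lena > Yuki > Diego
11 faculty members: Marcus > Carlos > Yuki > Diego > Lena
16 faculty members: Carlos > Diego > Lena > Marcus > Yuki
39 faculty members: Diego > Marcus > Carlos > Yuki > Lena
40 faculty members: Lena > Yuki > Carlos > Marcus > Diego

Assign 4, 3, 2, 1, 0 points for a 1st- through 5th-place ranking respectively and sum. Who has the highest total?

Carlos

Marcus: 6·2 + 16·0 + 23·3 + 11·4 + 16·1 + 39·3 + 40·1 = 298
Lena: 6·0 + 16·2 + 23·2 + 11·0 + 16·2 + 39·0 + 40·4 = 270
Yuki: 6·3 + 16·3 + 23·1 + 11·2 + 16·0 + 39·1 + 40·3 = 270
Carlos: 6·1 + 16·4 + 23·4 + 11·3 + 16·4 + 39·2 + 40·2 = 417
Diego: 6·4 + 16·1 + 23·0 + 11·1 + 16·3 + 39·4 + 40·0 = 255
Carlos has the highest Borda score (417).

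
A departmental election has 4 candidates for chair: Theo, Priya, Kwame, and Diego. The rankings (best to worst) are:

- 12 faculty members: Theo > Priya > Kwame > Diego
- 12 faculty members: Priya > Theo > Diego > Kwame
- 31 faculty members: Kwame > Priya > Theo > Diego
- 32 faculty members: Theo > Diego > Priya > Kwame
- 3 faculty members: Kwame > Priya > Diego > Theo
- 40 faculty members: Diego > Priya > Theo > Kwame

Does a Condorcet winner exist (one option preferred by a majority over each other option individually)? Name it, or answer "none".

none

Checking pairwise contests:
Priya beats Theo 86–44.
Diego beats Priya 72–58.
Theo beats Kwame 96–34.
Theo beats Diego 87–43.
Every option loses at least one head-to-head, so there is no Condorcet winner.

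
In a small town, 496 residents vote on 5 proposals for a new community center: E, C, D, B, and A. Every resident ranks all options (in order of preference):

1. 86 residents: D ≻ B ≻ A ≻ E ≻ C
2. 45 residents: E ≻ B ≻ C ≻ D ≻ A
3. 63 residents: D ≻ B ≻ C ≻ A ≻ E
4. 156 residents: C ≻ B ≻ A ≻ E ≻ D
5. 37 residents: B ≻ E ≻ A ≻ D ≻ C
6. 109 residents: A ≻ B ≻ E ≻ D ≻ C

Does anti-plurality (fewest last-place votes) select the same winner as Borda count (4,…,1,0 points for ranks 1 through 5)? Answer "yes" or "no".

yes

Anti-plurality — last-place votes: E 63, C 232, D 156, B 0, A 45. Winner: B.
Borda — scores: E 751, C 840, D 787, B 1525, A 1057. Winner: B.
The two methods agree.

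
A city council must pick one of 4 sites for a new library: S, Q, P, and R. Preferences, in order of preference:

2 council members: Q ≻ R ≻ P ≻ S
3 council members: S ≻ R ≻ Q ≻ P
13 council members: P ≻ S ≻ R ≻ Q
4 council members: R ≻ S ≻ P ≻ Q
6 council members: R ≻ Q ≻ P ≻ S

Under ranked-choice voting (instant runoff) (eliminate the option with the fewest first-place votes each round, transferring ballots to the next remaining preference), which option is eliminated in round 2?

S

Round 1: S 3, Q 2, P 13, R 10. Eliminate Q.
Round 2: S 3, P 13, R 12. Eliminate S.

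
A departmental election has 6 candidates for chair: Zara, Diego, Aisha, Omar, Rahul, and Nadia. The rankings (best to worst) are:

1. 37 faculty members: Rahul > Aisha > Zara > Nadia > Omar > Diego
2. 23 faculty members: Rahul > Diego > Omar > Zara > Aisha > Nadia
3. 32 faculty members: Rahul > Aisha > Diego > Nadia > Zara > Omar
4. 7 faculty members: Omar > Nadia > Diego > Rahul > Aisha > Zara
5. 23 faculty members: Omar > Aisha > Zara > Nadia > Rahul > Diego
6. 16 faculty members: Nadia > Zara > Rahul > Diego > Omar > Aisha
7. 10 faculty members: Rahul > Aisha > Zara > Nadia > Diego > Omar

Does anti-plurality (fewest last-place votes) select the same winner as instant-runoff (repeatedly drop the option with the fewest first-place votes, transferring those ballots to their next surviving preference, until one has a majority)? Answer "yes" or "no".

Anti-plurality — last-place votes: Zara 7, Diego 60, Aisha 16, Omar 42, Rahul 0, Nadia 23. Winner: Rahul.
Instant-runoff — R1 Zara 0, Diego 0, Aisha 0, Omar 30, Rahul 102, Nadia 16 (Rahul winner). Winner: Rahul.
The two methods agree.

yes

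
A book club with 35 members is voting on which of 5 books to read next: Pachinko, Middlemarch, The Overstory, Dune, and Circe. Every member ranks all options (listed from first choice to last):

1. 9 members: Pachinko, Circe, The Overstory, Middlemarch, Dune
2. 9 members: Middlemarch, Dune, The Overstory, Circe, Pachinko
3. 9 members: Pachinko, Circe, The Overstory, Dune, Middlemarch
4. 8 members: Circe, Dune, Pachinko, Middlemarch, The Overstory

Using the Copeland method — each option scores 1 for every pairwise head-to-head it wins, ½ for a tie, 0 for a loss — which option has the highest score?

Pachinko: beats Middlemarch, The Overstory, Dune, and Circe → score 4.
Middlemarch: beats Dune; loses to Pachinko, The Overstory, and Circe → score 1.
The Overstory: beats Middlemarch and Dune; loses to Pachinko and Circe → score 2.
Dune: loses to Pachinko, Middlemarch, The Overstory, and Circe → score 0.
Circe: beats Middlemarch, The Overstory, and Dune; loses to Pachinko → score 3.
Pachinko has the best pairwise record.

Pachinko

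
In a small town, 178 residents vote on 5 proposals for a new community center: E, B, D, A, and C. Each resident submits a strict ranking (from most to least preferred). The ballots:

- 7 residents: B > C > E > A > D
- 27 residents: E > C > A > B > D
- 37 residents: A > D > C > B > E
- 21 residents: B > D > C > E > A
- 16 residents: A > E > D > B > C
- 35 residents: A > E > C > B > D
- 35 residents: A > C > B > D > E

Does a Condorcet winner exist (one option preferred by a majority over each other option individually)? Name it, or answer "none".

A vs E: 123–55 for A.
A vs B: 150–28 for A.
A vs D: 157–21 for A.
A vs C: 123–55 for A.
A beats every other option head-to-head.

A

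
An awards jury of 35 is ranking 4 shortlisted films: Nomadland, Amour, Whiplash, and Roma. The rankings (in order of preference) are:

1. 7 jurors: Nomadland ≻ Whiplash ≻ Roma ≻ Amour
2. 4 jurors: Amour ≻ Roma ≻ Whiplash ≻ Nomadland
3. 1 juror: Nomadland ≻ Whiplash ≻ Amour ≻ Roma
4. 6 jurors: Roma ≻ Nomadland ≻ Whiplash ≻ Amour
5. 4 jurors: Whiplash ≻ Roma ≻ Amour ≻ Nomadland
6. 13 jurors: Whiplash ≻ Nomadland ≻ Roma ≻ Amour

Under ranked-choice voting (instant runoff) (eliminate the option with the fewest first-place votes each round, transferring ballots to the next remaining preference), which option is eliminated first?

Round 1: Nomadland 8, Amour 4, Whiplash 17, Roma 6. Eliminate Amour.

Amour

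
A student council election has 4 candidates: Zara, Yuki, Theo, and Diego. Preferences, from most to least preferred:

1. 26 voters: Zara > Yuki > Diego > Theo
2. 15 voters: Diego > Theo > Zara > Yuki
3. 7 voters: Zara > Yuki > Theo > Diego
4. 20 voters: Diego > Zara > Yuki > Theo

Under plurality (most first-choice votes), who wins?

Diego

First-place votes: Zara 33, Yuki 0, Theo 0, Diego 35.
Diego has the most first-place votes.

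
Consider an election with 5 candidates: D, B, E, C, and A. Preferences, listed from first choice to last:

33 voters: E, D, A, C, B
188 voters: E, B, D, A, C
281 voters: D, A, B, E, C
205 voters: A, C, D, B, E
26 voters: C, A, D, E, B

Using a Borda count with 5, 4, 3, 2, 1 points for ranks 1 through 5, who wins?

D: 33·4 + 188·3 + 281·5 + 205·3 + 26·3 = 2794
B: 33·1 + 188·4 + 281·3 + 205·2 + 26·1 = 2064
E: 33·5 + 188·5 + 281·2 + 205·1 + 26·2 = 1924
C: 33·2 + 188·1 + 281·1 + 205·4 + 26·5 = 1485
A: 33·3 + 188·2 + 281·4 + 205·5 + 26·4 = 2728
D has the highest Borda score (2794).

D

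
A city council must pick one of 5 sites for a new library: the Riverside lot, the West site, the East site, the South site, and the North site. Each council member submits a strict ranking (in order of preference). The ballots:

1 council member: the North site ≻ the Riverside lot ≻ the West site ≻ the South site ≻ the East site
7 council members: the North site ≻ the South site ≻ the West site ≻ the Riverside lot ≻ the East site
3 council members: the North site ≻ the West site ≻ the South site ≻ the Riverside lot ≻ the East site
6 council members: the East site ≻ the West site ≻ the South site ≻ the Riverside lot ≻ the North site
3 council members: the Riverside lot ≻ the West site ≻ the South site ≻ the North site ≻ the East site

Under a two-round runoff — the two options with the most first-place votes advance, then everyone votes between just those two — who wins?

Round 1 first-place votes: the Riverside lot 3, the West site 0, the East site 6, the South site 0, the North site 11.
the North site and the East site advance.
Runoff: the North site is preferred to the East site by 14 voters; the East site by 6.
the North site wins the runoff.

the North site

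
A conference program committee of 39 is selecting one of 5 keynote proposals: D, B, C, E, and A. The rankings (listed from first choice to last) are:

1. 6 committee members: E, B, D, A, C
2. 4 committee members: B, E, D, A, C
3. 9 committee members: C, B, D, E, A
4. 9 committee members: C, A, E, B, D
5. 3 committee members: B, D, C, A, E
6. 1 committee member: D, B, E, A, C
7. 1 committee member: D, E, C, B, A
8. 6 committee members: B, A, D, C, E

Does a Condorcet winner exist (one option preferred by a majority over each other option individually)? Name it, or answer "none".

B vs D: 37–2 for B.
B vs C: 20–19 for B.
B vs E: 23–16 for B.
B vs A: 30–9 for B.
B beats every other option head-to-head.

B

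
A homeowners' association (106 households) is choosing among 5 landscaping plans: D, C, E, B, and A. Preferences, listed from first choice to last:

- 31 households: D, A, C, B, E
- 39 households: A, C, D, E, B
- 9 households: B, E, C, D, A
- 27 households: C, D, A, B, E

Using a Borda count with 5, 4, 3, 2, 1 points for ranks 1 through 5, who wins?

C

D: 31·5 + 39·3 + 9·2 + 27·4 = 398
C: 31·3 + 39·4 + 9·3 + 27·5 = 411
E: 31·1 + 39·2 + 9·4 + 27·1 = 172
B: 31·2 + 39·1 + 9·5 + 27·2 = 200
A: 31·4 + 39·5 + 9·1 + 27·3 = 409
C has the highest Borda score (411).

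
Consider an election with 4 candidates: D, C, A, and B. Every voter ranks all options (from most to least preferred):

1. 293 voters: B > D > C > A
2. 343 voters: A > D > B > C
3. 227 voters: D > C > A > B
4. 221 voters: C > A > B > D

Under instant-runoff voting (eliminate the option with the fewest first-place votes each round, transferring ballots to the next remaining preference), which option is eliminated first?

Round 1: D 227, C 221, A 343, B 293. Eliminate C.

C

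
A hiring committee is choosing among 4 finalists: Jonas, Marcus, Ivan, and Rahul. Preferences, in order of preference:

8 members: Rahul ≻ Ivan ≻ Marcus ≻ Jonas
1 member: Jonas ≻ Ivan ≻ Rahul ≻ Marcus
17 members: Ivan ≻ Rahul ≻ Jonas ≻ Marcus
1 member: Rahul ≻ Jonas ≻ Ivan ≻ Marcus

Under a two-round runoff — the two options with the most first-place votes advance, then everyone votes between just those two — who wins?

Round 1 first-place votes: Jonas 1, Marcus 0, Ivan 17, Rahul 9.
Ivan and Rahul advance.
Runoff: Ivan is preferred to Rahul by 18 voters; Rahul by 9.
Ivan wins the runoff.

Ivan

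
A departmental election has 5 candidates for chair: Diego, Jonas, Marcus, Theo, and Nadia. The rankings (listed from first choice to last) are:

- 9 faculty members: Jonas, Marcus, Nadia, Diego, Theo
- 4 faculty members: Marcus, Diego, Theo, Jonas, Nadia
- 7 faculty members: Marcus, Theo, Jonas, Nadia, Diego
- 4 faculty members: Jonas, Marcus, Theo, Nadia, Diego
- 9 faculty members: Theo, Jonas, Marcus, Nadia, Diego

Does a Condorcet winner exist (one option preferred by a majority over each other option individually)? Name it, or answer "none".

Checking pairwise contests:
Jonas beats Diego 29–4.
Theo beats Jonas 20–13.
Jonas beats Marcus 22–11.
Marcus beats Theo 24–9.
Jonas beats Nadia 33–0.
Every option loses at least one head-to-head, so there is no Condorcet winner.

none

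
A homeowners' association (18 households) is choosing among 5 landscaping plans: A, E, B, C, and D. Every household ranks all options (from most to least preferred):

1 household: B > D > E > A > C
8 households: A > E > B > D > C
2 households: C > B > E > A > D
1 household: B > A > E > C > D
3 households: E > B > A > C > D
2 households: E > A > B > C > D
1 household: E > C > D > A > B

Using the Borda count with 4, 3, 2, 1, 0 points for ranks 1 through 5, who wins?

A: 1·1 + 8·4 + 2·1 + 1·3 + 3·2 + 2·3 + 1·1 = 51
E: 1·2 + 8·3 + 2·2 + 1·2 + 3·4 + 2·4 + 1·4 = 56
B: 1·4 + 8·2 + 2·3 + 1·4 + 3·3 + 2·2 + 1·0 = 43
C: 1·0 + 8·0 + 2·4 + 1·1 + 3·1 + 2·1 + 1·3 = 17
D: 1·3 + 8·1 + 2·0 + 1·0 + 3·0 + 2·0 + 1·2 = 13
E has the highest Borda score (56).

E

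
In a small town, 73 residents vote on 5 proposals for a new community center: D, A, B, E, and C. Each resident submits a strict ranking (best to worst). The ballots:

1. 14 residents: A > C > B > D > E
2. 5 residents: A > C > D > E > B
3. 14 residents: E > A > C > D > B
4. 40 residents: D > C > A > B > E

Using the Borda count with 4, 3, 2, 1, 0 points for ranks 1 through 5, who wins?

D: 14·1 + 5·2 + 14·1 + 40·4 = 198
A: 14·4 + 5·4 + 14·3 + 40·2 = 198
B: 14·2 + 5·0 + 14·0 + 40·1 = 68
E: 14·0 + 5·1 + 14·4 + 40·0 = 61
C: 14·3 + 5·3 + 14·2 + 40·3 = 205
C has the highest Borda score (205).

C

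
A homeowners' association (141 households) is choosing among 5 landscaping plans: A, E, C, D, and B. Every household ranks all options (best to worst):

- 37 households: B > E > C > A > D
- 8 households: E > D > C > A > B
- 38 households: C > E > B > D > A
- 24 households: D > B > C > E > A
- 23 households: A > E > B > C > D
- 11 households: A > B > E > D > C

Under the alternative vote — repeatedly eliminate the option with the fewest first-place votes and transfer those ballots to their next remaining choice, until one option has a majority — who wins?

Round 1: A 34, E 8, C 38, D 24, B 37. Eliminate E.
Round 2: A 34, C 38, D 32, B 37. Eliminate D.
Round 3: A 34, C 46, B 61. Eliminate A.
Round 4: C 46, B 95. B has a majority.

B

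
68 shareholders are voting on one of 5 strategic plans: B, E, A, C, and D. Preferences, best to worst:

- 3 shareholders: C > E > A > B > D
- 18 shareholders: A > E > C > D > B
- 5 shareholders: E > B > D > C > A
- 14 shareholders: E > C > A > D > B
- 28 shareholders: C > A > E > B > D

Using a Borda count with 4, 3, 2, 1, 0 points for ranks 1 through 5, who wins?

B: 3·1 + 18·0 + 5·3 + 14·0 + 28·1 = 46
E: 3·3 + 18·3 + 5·4 + 14·4 + 28·2 = 195
A: 3·2 + 18·4 + 5·0 + 14·2 + 28·3 = 190
C: 3·4 + 18·2 + 5·1 + 14·3 + 28·4 = 207
D: 3·0 + 18·1 + 5·2 + 14·1 + 28·0 = 42
C has the highest Borda score (207).

C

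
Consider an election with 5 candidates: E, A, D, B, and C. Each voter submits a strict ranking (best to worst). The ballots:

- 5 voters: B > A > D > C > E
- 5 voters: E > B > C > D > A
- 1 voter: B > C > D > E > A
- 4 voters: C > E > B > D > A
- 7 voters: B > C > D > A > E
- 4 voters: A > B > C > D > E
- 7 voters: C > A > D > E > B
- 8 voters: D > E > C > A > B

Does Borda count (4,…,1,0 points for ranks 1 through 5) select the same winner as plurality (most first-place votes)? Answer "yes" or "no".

Borda — scores: E 64, A 67, D 85, B 87, C 107. Winner: C.
Plurality — first-place votes: E 5, A 4, D 8, B 13, C 11. Winner: B.
The two methods disagree.

no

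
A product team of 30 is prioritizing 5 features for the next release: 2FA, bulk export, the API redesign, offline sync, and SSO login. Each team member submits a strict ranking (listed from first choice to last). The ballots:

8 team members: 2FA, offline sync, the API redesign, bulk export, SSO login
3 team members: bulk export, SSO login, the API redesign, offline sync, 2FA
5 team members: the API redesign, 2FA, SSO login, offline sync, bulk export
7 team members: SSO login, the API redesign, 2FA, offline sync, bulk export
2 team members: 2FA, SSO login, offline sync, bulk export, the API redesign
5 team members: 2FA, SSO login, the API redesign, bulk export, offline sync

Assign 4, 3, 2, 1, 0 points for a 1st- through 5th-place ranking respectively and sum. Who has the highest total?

2FA: 8·4 + 3·0 + 5·3 + 7·2 + 2·4 + 5·4 = 89
bulk export: 8·1 + 3·4 + 5·0 + 7·0 + 2·1 + 5·1 = 27
the API redesign: 8·2 + 3·2 + 5·4 + 7·3 + 2·0 + 5·2 = 73
offline sync: 8·3 + 3·1 + 5·1 + 7·1 + 2·2 + 5·0 = 43
SSO login: 8·0 + 3·3 + 5·2 + 7·4 + 2·3 + 5·3 = 68
2FA has the highest Borda score (89).

2FA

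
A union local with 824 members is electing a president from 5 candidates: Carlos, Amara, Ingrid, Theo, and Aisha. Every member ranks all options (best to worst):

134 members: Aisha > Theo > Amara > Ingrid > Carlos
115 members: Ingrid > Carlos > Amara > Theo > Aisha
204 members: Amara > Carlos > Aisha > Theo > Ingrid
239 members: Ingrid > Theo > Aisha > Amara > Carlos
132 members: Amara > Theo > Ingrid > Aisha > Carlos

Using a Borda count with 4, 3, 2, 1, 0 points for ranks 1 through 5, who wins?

Carlos: 134·0 + 115·3 + 204·3 + 239·0 + 132·0 = 957
Amara: 134·2 + 115·2 + 204·4 + 239·1 + 132·4 = 2081
Ingrid: 134·1 + 115·4 + 204·0 + 239·4 + 132·2 = 1814
Theo: 134·3 + 115·1 + 204·1 + 239·3 + 132·3 = 1834
Aisha: 134·4 + 115·0 + 204·2 + 239·2 + 132·1 = 1554
Amara has the highest Borda score (2081).

Amara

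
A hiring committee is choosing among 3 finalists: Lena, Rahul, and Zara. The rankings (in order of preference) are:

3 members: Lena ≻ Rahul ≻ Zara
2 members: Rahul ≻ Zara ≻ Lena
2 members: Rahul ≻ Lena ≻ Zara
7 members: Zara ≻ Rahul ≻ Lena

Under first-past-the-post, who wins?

Zara

First-place votes: Lena 3, Rahul 4, Zara 7.
Zara has the most first-place votes.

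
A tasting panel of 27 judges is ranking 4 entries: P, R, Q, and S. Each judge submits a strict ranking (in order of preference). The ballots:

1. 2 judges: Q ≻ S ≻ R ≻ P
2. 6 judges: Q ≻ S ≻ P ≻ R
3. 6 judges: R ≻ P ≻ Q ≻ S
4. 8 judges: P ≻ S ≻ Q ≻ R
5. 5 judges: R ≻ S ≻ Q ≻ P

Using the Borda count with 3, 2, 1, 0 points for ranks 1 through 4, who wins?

Q

P: 2·0 + 6·1 + 6·2 + 8·3 + 5·0 = 42
R: 2·1 + 6·0 + 6·3 + 8·0 + 5·3 = 35
Q: 2·3 + 6·3 + 6·1 + 8·1 + 5·1 = 43
S: 2·2 + 6·2 + 6·0 + 8·2 + 5·2 = 42
Q has the highest Borda score (43).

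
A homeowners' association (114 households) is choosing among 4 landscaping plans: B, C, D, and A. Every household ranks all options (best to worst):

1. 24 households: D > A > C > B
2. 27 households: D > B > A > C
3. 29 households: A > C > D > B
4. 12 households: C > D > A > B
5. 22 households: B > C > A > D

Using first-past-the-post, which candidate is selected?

D

First-place votes: B 22, C 12, D 51, A 29.
D has the most first-place votes.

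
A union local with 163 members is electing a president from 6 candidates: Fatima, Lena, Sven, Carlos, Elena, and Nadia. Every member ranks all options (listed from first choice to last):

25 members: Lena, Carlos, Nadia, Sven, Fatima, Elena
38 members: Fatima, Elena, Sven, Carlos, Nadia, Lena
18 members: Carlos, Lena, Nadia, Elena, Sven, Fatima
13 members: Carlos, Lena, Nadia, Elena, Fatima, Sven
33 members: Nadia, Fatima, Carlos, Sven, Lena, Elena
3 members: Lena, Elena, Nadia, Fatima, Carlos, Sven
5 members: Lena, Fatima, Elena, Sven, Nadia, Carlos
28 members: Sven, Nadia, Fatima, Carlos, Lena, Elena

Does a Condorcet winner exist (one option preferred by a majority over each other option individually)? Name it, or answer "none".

none

Checking pairwise contests:
Nadia beats Fatima 120–43.
Fatima beats Lena 99–64.
Fatima beats Sven 92–71.
Fatima beats Carlos 107–56.
Fatima beats Elena 129–34.
Carlos beats Nadia 94–69.
Every option loses at least one head-to-head, so there is no Condorcet winner.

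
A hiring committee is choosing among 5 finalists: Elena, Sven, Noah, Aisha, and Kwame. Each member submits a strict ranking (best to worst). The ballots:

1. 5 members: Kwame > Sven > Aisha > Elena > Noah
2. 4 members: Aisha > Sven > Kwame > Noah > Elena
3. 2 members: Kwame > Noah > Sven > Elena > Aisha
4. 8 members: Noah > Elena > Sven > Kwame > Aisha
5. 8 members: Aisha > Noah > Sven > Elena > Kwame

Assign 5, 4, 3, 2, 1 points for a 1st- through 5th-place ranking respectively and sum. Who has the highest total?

Elena: 5·2 + 4·1 + 2·2 + 8·4 + 8·2 = 66
Sven: 5·4 + 4·4 + 2·3 + 8·3 + 8·3 = 90
Noah: 5·1 + 4·2 + 2·4 + 8·5 + 8·4 = 93
Aisha: 5·3 + 4·5 + 2·1 + 8·1 + 8·5 = 85
Kwame: 5·5 + 4·3 + 2·5 + 8·2 + 8·1 = 71
Noah has the highest Borda score (93).

Noah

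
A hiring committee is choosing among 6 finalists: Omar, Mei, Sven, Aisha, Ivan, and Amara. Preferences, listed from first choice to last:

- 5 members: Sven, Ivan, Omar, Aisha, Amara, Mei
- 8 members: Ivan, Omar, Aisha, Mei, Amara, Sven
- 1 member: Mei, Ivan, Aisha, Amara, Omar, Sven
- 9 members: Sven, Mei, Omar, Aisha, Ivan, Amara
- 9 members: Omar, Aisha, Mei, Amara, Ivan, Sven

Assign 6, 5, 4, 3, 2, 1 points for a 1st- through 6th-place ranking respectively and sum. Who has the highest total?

Omar

Omar: 5·4 + 8·5 + 1·2 + 9·4 + 9·6 = 152
Mei: 5·1 + 8·3 + 1·6 + 9·5 + 9·4 = 116
Sven: 5·6 + 8·1 + 1·1 + 9·6 + 9·1 = 102
Aisha: 5·3 + 8·4 + 1·4 + 9·3 + 9·5 = 123
Ivan: 5·5 + 8·6 + 1·5 + 9·2 + 9·2 = 114
Amara: 5·2 + 8·2 + 1·3 + 9·1 + 9·3 = 65
Omar has the highest Borda score (152).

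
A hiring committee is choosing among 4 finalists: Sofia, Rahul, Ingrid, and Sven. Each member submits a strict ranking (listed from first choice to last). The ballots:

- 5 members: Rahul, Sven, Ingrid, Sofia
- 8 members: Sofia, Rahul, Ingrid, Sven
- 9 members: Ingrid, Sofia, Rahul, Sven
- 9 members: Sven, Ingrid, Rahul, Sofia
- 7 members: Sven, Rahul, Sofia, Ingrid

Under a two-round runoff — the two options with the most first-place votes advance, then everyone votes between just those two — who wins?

Sven

Round 1 first-place votes: Sofia 8, Rahul 5, Ingrid 9, Sven 16.
Sven and Ingrid advance.
Runoff: Sven is preferred to Ingrid by 21 voters; Ingrid by 17.
Sven wins the runoff.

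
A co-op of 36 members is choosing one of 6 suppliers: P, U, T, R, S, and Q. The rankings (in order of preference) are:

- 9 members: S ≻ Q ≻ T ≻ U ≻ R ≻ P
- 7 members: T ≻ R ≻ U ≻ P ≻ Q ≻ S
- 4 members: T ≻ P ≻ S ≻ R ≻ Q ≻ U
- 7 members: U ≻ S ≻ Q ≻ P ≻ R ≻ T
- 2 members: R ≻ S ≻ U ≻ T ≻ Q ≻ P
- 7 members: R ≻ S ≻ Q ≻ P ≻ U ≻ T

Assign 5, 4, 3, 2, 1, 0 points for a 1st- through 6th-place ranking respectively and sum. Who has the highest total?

S

P: 9·0 + 7·2 + 4·4 + 7·2 + 2·0 + 7·2 = 58
U: 9·2 + 7·3 + 4·0 + 7·5 + 2·3 + 7·1 = 87
T: 9·3 + 7·5 + 4·5 + 7·0 + 2·2 + 7·0 = 86
R: 9·1 + 7·4 + 4·2 + 7·1 + 2·5 + 7·5 = 97
S: 9·5 + 7·0 + 4·3 + 7·4 + 2·4 + 7·4 = 121
Q: 9·4 + 7·1 + 4·1 + 7·3 + 2·1 + 7·3 = 91
S has the highest Borda score (121).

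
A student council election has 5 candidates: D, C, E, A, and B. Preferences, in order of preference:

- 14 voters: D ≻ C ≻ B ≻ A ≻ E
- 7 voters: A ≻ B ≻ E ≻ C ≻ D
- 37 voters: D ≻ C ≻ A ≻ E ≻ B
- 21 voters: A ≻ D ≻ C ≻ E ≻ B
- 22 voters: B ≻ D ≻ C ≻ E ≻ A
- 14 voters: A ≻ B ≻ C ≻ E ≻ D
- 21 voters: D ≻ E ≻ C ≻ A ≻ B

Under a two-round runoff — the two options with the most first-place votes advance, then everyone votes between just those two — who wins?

Round 1 first-place votes: D 72, C 0, E 0, A 42, B 22.
D and A advance.
Runoff: D is preferred to A by 94 voters; A by 42.
D wins the runoff.

D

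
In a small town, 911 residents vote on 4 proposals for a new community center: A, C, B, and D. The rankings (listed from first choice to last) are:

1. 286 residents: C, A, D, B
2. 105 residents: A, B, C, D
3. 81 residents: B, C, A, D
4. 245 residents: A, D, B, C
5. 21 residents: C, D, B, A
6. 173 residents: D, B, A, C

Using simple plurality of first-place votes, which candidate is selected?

First-place votes: A 350, C 307, B 81, D 173.
A has the most first-place votes.

A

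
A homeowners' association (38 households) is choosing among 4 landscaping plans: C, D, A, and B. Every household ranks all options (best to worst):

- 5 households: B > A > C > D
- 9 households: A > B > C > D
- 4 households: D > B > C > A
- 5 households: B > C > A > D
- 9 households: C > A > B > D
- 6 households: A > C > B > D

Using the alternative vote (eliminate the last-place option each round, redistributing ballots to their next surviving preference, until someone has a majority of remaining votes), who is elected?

Round 1: C 9, D 4, A 15, B 10. Eliminate D.
Round 2: C 9, A 15, B 14. Eliminate C.
Round 3: A 24, B 14. A has a majority.

A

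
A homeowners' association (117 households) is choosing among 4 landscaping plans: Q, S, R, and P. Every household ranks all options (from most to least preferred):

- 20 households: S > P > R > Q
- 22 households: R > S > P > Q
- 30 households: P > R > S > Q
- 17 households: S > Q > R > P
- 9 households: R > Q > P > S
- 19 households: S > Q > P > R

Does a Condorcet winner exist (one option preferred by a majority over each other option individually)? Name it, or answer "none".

none

Checking pairwise contests:
S beats Q 108–9.
R beats S 61–56.
P beats R 69–48.
S beats P 78–39.
Every option loses at least one head-to-head, so there is no Condorcet winner.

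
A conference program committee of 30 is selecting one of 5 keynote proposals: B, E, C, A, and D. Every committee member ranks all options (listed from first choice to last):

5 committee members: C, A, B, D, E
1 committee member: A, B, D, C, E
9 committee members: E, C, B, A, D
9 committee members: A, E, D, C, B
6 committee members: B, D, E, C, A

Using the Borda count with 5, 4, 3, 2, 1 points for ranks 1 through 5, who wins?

B: 5·3 + 1·4 + 9·3 + 9·1 + 6·5 = 85
E: 5·1 + 1·1 + 9·5 + 9·4 + 6·3 = 105
C: 5·5 + 1·2 + 9·4 + 9·2 + 6·2 = 93
A: 5·4 + 1·5 + 9·2 + 9·5 + 6·1 = 94
D: 5·2 + 1·3 + 9·1 + 9·3 + 6·4 = 73
E has the highest Borda score (105).

E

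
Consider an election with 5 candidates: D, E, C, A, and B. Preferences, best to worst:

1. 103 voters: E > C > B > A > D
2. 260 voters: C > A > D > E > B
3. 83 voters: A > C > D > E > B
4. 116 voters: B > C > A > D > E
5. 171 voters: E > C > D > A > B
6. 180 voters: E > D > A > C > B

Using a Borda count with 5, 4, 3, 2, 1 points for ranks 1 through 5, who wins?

C

D: 103·1 + 260·3 + 83·3 + 116·2 + 171·3 + 180·4 = 2597
E: 103·5 + 260·2 + 83·2 + 116·1 + 171·5 + 180·5 = 3072
C: 103·4 + 260·5 + 83·4 + 116·4 + 171·4 + 180·2 = 3552
A: 103·2 + 260·4 + 83·5 + 116·3 + 171·2 + 180·3 = 2891
B: 103·3 + 260·1 + 83·1 + 116·5 + 171·1 + 180·1 = 1583
C has the highest Borda score (3552).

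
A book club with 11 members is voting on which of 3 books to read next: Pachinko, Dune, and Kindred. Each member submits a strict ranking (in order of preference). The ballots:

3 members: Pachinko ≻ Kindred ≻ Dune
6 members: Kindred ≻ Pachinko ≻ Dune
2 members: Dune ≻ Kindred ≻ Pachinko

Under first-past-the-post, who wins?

Kindred

First-place votes: Pachinko 3, Dune 2, Kindred 6.
Kindred has the most first-place votes.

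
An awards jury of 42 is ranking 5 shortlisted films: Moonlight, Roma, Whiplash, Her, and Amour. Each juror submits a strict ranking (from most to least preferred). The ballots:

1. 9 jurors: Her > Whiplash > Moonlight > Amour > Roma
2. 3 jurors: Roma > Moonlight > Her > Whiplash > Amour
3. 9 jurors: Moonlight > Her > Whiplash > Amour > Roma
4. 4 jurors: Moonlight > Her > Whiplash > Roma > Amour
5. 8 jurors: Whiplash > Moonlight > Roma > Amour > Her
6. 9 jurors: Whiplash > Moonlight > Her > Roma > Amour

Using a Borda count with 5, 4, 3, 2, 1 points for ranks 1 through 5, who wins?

Moonlight: 9·3 + 3·4 + 9·5 + 4·5 + 8·4 + 9·4 = 172
Roma: 9·1 + 3·5 + 9·1 + 4·2 + 8·3 + 9·2 = 83
Whiplash: 9·4 + 3·2 + 9·3 + 4·3 + 8·5 + 9·5 = 166
Her: 9·5 + 3·3 + 9·4 + 4·4 + 8·1 + 9·3 = 141
Amour: 9·2 + 3·1 + 9·2 + 4·1 + 8·2 + 9·1 = 68
Moonlight has the highest Borda score (172).

Moonlight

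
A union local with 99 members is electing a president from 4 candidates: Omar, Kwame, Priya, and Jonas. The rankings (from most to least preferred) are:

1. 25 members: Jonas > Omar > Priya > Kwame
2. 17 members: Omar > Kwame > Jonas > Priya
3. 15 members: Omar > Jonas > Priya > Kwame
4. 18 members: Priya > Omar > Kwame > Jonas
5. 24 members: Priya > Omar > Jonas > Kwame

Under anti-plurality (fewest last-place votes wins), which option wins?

Omar

Last-place votes: Omar 0, Kwame 64, Priya 17, Jonas 18.
Omar is ranked last by the fewest voters, so Omar wins.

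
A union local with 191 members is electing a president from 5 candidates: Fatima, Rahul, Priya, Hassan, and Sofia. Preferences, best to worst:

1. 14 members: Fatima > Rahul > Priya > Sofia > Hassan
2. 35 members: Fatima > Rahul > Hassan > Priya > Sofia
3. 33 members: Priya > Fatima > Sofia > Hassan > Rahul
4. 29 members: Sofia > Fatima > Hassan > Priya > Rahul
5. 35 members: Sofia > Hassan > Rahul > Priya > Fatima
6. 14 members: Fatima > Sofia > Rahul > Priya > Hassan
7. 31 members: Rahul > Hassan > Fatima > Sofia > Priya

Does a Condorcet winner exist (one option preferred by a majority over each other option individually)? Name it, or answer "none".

Fatima vs Rahul: 125–66 for Fatima.
Fatima vs Priya: 123–68 for Fatima.
Fatima vs Hassan: 125–66 for Fatima.
Fatima vs Sofia: 127–64 for Fatima.
Fatima beats every other option head-to-head.

Fatima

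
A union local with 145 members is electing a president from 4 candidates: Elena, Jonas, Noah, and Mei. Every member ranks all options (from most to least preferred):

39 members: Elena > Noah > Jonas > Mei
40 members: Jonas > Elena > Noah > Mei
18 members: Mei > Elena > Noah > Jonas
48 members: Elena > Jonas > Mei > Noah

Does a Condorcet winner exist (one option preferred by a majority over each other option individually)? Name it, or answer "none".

Elena

Elena vs Jonas: 105–40 for Elena.
Elena vs Noah: 145–0 for Elena.
Elena vs Mei: 127–18 for Elena.
Elena beats every other option head-to-head.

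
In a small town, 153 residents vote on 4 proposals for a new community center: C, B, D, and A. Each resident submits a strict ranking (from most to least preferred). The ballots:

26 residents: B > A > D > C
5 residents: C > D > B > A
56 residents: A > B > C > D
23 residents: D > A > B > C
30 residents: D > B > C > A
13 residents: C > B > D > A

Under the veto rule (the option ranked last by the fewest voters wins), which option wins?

Last-place votes: C 49, B 0, D 56, A 48.
B is ranked last by the fewest voters, so B wins.

B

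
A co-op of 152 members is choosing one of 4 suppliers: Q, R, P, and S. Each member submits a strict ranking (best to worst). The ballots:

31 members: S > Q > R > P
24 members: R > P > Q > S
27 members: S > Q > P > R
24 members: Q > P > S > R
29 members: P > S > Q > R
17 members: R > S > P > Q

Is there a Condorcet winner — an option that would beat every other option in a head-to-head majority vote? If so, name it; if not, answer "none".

Checking pairwise contests:
S beats Q 104–48.
Q beats R 111–41.
Q beats P 82–70.
P beats S 77–75.
Every option loses at least one head-to-head, so there is no Condorcet winner.

none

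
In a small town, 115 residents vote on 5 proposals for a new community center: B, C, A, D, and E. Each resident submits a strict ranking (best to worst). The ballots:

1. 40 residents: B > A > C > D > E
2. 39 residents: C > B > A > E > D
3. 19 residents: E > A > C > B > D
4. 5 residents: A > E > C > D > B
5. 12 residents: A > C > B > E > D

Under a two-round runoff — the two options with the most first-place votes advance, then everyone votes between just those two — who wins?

Round 1 first-place votes: B 40, C 39, A 17, D 0, E 19.
B and C advance.
Runoff: B is preferred to C by 40 voters; C by 75.
C wins the runoff.

C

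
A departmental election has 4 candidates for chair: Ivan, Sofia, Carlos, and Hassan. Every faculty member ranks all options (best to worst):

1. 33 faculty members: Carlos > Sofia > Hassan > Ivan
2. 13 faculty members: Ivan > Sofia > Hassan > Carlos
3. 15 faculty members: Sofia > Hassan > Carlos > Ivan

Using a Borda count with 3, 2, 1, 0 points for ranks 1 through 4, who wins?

Ivan: 33·0 + 13·3 + 15·0 = 39
Sofia: 33·2 + 13·2 + 15·3 = 137
Carlos: 33·3 + 13·0 + 15·1 = 114
Hassan: 33·1 + 13·1 + 15·2 = 76
Sofia has the highest Borda score (137).

Sofia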